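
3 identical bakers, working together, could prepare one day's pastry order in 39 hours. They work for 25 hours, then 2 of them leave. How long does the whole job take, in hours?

One baker does 1/117 of the job per hour.
After 25 hours with 3 bakers, 25/39 is done (14/39 left).
With 1 baker the rate is 1/117, so the rest takes 14/39 ÷ 1/117 = 42 hours.
Total = 25 + 42 = 67 hours.

67 hours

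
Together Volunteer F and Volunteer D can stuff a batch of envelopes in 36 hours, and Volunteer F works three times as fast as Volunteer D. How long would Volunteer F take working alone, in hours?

48 hours

Let Volunteer D's rate be r; then Volunteer F's rate is 3r, so together (3 + 1)r = 4r = 1/36.
Thus r = 1/144 per hour.
Volunteer D alone: 144 hours; Volunteer F alone: 48 hours.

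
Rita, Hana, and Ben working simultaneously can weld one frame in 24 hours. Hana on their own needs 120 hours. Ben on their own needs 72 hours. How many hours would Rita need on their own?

360/7 hours

Combined rate is 1/24 per hour.
Known contribution: 1/120 + 1/72 = (3 + 5)/360 = 8/360 = 1/45 per hour.
So Rita's rate is 1/24 − 1/45 = 7/360, meaning 360/7 hours alone.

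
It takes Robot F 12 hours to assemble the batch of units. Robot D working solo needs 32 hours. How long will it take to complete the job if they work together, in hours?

With two workers the combined time is the product over the sum: 12·32/(12+32) = 384/44 = 96/11 hours.

96/11 hours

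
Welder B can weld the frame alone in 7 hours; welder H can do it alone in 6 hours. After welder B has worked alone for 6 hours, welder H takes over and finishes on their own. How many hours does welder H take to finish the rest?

In 6 hours welder B does 6/7 of the job, leaving 1/7.
Welder H works at 1/6 per hour, so finishing takes 1/7 ÷ 1/6 = 6/7 hours.

6/7 hours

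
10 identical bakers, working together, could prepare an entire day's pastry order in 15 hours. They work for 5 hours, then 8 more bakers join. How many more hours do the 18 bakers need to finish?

One baker does 1/150 of the job per hour.
After 5 hours with 10 bakers, 1/3 is done (2/3 left).
With 18 bakers the rate is 18/150 = 3/25, so the rest takes 2/3 ÷ 3/25 = 50/9 hours.

50/9 hours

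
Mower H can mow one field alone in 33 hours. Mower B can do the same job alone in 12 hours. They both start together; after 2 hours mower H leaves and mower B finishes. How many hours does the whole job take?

124/11 hours

In the first 2 hours the combined rate is 5/44, so 5/22 of the job is done, leaving 17/22.
After mower H leaves the rate is 1/12 per hour; the remaining 17/22 takes 102/11 hours.
Total = 2 + 102/11 = 124/11 hours.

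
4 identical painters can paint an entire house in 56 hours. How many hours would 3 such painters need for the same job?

Total work is 4·56 = 224 painter-hours.
With 3 painters: 224/3 hours.

224/3 hours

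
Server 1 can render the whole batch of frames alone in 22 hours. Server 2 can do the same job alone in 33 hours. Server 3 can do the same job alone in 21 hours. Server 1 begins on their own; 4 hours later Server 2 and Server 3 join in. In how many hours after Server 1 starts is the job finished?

In the first 4 hours Server 1 alone does 4/22 = 2/11 of the job, leaving 9/11.
Once everyone is working, combined rate: 1/22 + 1/33 + 1/21 = (21 + 14 + 22)/462 = 57/462 = 19/154 per hour.
Remaining 9/11 at 19/154 per hour takes 126/19 hours.
Total from the start = 4 + 126/19 = 202/19 hours.

202/19 hours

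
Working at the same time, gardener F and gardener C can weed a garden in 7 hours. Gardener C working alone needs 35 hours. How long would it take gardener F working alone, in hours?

Combined rate is 1/7 per hour.
Known contribution: 1/35 per hour.
So gardener F's rate is 1/7 − 1/35 = 4/35, meaning 35/4 hours alone.

35/4 hours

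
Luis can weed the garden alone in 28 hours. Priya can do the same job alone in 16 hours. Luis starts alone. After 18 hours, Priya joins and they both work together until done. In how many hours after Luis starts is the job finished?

238/11 hours

In the first 18 hours Luis alone does 18/28 = 9/14 of the job, leaving 5/14.
Once everyone is working, combined rate: 1/28 + 1/16 = (4 + 7)/112 = 11/112 per hour.
Remaining 5/14 at 11/112 per hour takes 40/11 hours.
Total from the start = 18 + 40/11 = 238/11 hours.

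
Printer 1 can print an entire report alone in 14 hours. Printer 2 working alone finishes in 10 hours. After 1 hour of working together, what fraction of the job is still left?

29/35

Combined rate: 1/14 + 1/10 = (5 + 7)/70 = 12/70 = 6/35 per hour.
In 1 hour they complete 1·6/35 = 6/35 of the job.
So 29/35 remains.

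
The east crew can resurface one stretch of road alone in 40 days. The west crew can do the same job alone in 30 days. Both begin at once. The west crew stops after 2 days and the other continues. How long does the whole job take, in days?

112/3 days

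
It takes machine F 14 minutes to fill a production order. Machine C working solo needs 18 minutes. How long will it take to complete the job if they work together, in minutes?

Combined rate: 1/14 + 1/18 = (9 + 7)/126 = 16/126 = 8/63 per minute.
Time = 1 ÷ (8/63) = 63/8 minutes.

63/8 minutes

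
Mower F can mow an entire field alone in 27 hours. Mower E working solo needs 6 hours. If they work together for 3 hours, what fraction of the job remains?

Combined rate: 1/27 + 1/6 = (2 + 9)/54 = 11/54 per hour.
In 3 hours they complete 3·11/54 = 11/18 of the job.
So 7/18 remains.

7/18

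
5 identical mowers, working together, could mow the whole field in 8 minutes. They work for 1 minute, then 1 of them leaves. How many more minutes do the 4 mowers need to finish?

35/4 minutes

One mower does 1/40 of the job per minute.
After 1 minute with 5 mowers, 1/8 is done (7/8 left).
With 4 mowers the rate is 4/40 = 1/10, so the rest takes 7/8 ÷ 1/10 = 35/4 minutes.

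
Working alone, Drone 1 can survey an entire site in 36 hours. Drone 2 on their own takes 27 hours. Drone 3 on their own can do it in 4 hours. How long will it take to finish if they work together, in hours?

54/17 hours

Combined rate: 1/36 + 1/27 + 1/4 = (3 + 4 + 27)/108 = 34/108 = 17/54 per hour.
Time = 1 ÷ (17/54) = 54/17 hours.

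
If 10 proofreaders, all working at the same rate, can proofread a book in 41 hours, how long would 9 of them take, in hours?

Total work is 10·41 = 410 proofreader-hours.
With 9 proofreaders: 410/9 hours.

410/9 hours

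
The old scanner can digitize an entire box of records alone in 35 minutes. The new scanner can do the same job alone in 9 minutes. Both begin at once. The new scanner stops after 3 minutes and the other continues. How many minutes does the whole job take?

70/3 minutes

In the first 3 minutes the combined rate is 44/315, so 44/105 of the job is done, leaving 61/105.
After the new scanner leaves the rate is 1/35 per minute; the remaining 61/105 takes 61/3 minutes.
Total = 3 + 61/3 = 70/3 minutes.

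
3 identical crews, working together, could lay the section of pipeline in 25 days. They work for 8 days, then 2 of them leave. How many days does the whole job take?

One crew does 1/75 of the job per day.
After 8 days with 3 crews, 8/25 is done (17/25 left).
With 1 crew the rate is 1/75, so the rest takes 17/25 ÷ 1/75 = 51 days.
Total = 8 + 51 = 59 days.

59 days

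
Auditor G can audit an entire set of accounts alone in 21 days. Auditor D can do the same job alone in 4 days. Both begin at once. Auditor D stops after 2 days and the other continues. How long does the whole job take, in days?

In the first 2 days the combined rate is 25/84, so 25/42 of the job is done, leaving 17/42.
After Auditor D leaves the rate is 1/21 per day; the remaining 17/42 takes 17/2 days.
Total = 2 + 17/2 = 21/2 days.

21/2 days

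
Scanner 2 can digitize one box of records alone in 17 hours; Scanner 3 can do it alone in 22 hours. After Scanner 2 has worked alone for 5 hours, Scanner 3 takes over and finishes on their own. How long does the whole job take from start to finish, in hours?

In 5 hours Scanner 2 does 5/17 of the job, leaving 12/17.
Scanner 3 works at 1/22 per hour, so finishing takes 12/17 ÷ 1/22 = 264/17 hours.
Total time = 5 + 264/17 = 349/17 hours.

349/17 hours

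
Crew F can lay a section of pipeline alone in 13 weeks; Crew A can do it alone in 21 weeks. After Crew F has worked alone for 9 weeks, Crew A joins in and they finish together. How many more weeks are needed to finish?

In 9 weeks Crew F does 9/13 of the job, leaving 4/13.
Crew F and Crew A together work at 34/273 per week, so finishing takes 4/13 ÷ 34/273 = 42/17 weeks.

42/17 weeks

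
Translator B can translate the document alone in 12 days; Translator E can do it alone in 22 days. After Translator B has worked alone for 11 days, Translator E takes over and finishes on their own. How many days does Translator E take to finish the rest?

11/6 days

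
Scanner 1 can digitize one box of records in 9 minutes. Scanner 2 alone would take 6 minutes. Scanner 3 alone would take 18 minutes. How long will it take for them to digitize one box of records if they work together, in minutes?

Combined rate: 1/9 + 1/6 + 1/18 = (2 + 3 + 1)/18 = 6/18 = 1/3 per minute.
Time = 1 ÷ (1/3) = 3 minutes.

3 minutes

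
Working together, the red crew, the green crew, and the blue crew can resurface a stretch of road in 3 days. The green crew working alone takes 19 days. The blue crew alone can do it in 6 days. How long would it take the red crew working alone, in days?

114/13 days

Combined rate is 1/3 per day.
Known contribution: 1/19 + 1/6 = (6 + 19)/114 = 25/114 per day.
So the red crew's rate is 1/3 − 25/114 = 13/114, meaning 114/13 days alone.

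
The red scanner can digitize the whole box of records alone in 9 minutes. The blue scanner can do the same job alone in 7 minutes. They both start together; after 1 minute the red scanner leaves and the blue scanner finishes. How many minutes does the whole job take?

In the first 1 minute the combined rate is 16/63, so 16/63 of the job is done, leaving 47/63.
After the red scanner leaves the rate is 1/7 per minute; the remaining 47/63 takes 47/9 minutes.
Total = 1 + 47/9 = 56/9 minutes.

56/9 minutes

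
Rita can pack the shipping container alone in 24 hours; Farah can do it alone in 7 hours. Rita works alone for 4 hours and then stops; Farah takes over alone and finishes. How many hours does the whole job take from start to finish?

59/6 hours

In 4 hours Rita does 4/24 = 1/6 of the job, leaving 5/6.
Farah works at 1/7 per hour, so finishing takes 5/6 ÷ 1/7 = 35/6 hours.
Total time = 4 + 35/6 = 59/6 hours.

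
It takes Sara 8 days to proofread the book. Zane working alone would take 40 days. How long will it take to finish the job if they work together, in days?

20/3 days

Combined rate: 1/8 + 1/40 = (5 + 1)/40 = 6/40 = 3/20 per day.
Time = 1 ÷ (3/20) = 20/3 days.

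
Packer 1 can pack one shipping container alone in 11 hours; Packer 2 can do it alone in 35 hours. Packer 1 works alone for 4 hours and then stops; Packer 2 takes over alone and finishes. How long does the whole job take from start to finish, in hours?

289/11 hours

In 4 hours Packer 1 does 4/11 of the job, leaving 7/11.
Packer 2 works at 1/35 per hour, so finishing takes 7/11 ÷ 1/35 = 245/11 hours.
Total time = 4 + 245/11 = 289/11 hours.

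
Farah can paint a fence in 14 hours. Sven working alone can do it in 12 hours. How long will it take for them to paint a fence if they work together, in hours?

With two workers the combined time is the product over the sum: 14·12/(14+12) = 168/26 = 84/13 hours.

84/13 hours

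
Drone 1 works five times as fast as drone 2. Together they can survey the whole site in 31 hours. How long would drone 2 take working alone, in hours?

Let drone 2's rate be r; then drone 1's rate is 5r, so together (5 + 1)r = 6r = 1/31.
Thus r = 1/186 per hour.
Drone 2 alone: 186 hours; drone 1 alone: 186/5 hours.

186 hours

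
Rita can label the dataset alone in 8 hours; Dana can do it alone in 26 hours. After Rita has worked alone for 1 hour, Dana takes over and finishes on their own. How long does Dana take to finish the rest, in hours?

91/4 hours

In 1 hour Rita does 1/8 of the job, leaving 7/8.
Dana works at 1/26 per hour, so finishing takes 7/8 ÷ 1/26 = 91/4 hours.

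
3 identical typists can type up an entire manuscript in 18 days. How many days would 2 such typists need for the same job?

Total work is 3·18 = 54 typist-days.
With 2 typists: 54/2 = 27 days.

27 days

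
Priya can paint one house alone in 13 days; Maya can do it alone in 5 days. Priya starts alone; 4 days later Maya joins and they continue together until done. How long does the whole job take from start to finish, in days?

In 4 days Priya does 4/13 of the job, leaving 9/13.
Priya and Maya together work at 18/65 per day, so finishing takes 9/13 ÷ 18/65 = 5/2 days.
Total time = 4 + 5/2 = 13/2 days.

13/2 days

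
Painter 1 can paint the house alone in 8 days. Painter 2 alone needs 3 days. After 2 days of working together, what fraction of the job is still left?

1/12

Combined rate: 1/8 + 1/3 = (3 + 8)/24 = 11/24 per day.
In 2 days they complete 2·11/24 = 11/12 of the job.
So 1/12 remains.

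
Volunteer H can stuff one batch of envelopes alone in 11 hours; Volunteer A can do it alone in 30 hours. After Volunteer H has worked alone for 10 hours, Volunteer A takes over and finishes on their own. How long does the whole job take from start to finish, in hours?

140/11 hours

In 10 hours Volunteer H does 10/11 of the job, leaving 1/11.
Volunteer A works at 1/30 per hour, so finishing takes 1/11 ÷ 1/30 = 30/11 hours.
Total time = 10 + 30/11 = 140/11 hours.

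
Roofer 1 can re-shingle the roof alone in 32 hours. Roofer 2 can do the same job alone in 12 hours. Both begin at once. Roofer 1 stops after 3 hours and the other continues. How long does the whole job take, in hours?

87/8 hours

In the first 3 hours the combined rate is 11/96, so 11/32 of the job is done, leaving 21/32.
After roofer 1 leaves the rate is 1/12 per hour; the remaining 21/32 takes 63/8 hours.
Total = 3 + 63/8 = 87/8 hours.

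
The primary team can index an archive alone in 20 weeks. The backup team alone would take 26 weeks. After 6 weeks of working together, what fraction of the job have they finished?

Combined rate: 1/20 + 1/26 = (13 + 10)/260 = 23/260 per week.
In 6 weeks they complete 6·23/260 = 69/130 of the job.

69/130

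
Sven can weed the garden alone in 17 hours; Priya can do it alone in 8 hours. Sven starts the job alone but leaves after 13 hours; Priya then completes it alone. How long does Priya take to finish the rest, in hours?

32/17 hours

In 13 hours Sven does 13/17 of the job, leaving 4/17.
Priya works at 1/8 per hour, so finishing takes 4/17 ÷ 1/8 = 32/17 hours.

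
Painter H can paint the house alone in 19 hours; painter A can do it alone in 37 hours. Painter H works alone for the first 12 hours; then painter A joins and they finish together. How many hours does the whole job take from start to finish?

In 12 hours painter H does 12/19 of the job, leaving 7/19.
Painter H and painter A together work at 56/703 per hour, so finishing takes 7/19 ÷ 56/703 = 37/8 hours.
Total time = 12 + 37/8 = 133/8 hours.

133/8 hours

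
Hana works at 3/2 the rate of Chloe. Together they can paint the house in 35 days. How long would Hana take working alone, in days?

175/3 days

Let Chloe's rate be r; then Hana's rate is (3/2)r, so together (3/2 + 1)r = (5/2)r = 1/35.
Thus r = 2/175 per day.
Chloe alone: 175/2 days; Hana alone: 175/3 days.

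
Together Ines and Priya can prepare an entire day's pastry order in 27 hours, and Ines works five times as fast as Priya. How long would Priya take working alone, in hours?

Let Priya's rate be r; then Ines's rate is 5r, so together (5 + 1)r = 6r = 1/27.
Thus r = 1/162 per hour.
Priya alone: 162 hours; Ines alone: 162/5 hours.

162 hours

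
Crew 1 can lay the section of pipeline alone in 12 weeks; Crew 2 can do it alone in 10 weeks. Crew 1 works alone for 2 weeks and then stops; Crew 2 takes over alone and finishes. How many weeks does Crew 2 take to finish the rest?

In 2 weeks Crew 1 does 2/12 = 1/6 of the job, leaving 5/6.
Crew 2 works at 1/10 per week, so finishing takes 5/6 ÷ 1/10 = 25/3 weeks.

25/3 weeks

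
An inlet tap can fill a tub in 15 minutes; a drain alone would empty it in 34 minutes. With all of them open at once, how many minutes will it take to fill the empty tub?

Net rate = 1/15 − 1/34 = (34 − 15)/510 = 19/510 per minute.
Filling time = 1 ÷ (19/510) = 510/19 minutes.

510/19 minutes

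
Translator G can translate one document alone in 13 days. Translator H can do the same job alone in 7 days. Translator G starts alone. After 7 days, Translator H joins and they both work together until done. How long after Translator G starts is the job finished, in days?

In the first 7 days Translator G alone does 7/13 of the job, leaving 6/13.
Once everyone is working, combined rate: 1/13 + 1/7 = (7 + 13)/91 = 20/91 per day.
Remaining 6/13 at 20/91 per day takes 21/10 days.
Total from the start = 7 + 21/10 = 91/10 days.

91/10 days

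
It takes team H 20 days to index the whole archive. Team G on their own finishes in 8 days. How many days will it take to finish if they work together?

40/7 days

With two workers the combined time is the product over the sum: 20·8/(20+8) = 160/28 = 40/7 days.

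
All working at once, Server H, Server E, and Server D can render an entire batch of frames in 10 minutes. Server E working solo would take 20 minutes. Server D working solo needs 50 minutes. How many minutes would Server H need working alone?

100/3 minutes

Combined rate is 1/10 per minute.
Known contribution: 1/20 + 1/50 = (5 + 2)/100 = 7/100 per minute.
So Server H's rate is 1/10 − 7/100 = 3/100, meaning 100/3 minutes alone.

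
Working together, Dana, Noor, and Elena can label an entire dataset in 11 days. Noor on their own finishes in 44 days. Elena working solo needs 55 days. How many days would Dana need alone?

20 days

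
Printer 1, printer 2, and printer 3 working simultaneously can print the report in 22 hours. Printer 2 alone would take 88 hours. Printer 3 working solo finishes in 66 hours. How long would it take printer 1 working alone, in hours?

264/5 hours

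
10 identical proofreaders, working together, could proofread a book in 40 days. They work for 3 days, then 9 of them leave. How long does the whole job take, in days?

373 days

One proofreader does 1/400 of the job per day.
After 3 days with 10 proofreaders, 3/40 is done (37/40 left).
With 1 proofreader the rate is 1/400, so the rest takes 37/40 ÷ 1/400 = 370 days.
Total = 3 + 370 = 373 days.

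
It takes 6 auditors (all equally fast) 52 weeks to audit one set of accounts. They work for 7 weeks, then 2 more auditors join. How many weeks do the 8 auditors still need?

135/4 weeks

One auditor does 1/312 of the job per week.
After 7 weeks with 6 auditors, 7/52 is done (45/52 left).
With 8 auditors the rate is 8/312 = 1/39, so the rest takes 45/52 ÷ 1/39 = 135/4 weeks.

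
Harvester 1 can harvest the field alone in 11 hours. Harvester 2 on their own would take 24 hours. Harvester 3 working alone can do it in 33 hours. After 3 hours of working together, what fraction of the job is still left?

45/88

Combined rate: 1/11 + 1/24 + 1/33 = (24 + 11 + 8)/264 = 43/264 per hour.
In 3 hours they complete 3·43/264 = 43/88 of the job.
So 45/88 remains.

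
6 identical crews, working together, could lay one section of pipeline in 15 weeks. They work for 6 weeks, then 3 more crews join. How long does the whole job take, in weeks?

12 weeks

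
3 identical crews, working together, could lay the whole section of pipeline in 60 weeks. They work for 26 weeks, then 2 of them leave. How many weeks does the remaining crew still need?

102 weeks

One crew does 1/180 of the job per week.
After 26 weeks with 3 crews, 13/30 is done (17/30 left).
With 1 crew the rate is 1/180, so the rest takes 17/30 ÷ 1/180 = 102 weeks.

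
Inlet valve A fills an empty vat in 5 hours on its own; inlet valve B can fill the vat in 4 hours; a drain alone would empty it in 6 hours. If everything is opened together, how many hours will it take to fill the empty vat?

Net rate = 1/5 + 1/4 − 1/6 = (12 + 15 − 10)/60 = 17/60 per hour.
Filling time = 1 ÷ (17/60) = 60/17 hours.

60/17 hours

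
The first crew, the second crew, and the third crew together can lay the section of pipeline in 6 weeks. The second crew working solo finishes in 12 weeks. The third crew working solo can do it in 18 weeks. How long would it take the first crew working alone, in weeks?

Combined rate is 1/6 per week.
Known contribution: 1/12 + 1/18 = (3 + 2)/36 = 5/36 per week.
So the first crew's rate is 1/6 − 5/36 = 1/36, meaning 36 weeks alone.

36 weeks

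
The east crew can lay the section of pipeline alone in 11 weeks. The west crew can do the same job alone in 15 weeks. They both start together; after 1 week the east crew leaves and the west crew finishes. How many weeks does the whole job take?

150/11 weeks

In the first 1 week the combined rate is 26/165, so 26/165 of the job is done, leaving 139/165.
After the east crew leaves the rate is 1/15 per week; the remaining 139/165 takes 139/11 weeks.
Total = 1 + 139/11 = 150/11 weeks.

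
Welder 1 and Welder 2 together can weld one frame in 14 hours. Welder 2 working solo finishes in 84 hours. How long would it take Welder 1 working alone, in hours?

84/5 hours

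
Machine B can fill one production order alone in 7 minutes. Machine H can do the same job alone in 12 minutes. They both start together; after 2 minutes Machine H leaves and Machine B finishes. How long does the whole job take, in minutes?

35/6 minutes

In the first 2 minutes the combined rate is 19/84, so 19/42 of the job is done, leaving 23/42.
After Machine H leaves the rate is 1/7 per minute; the remaining 23/42 takes 23/6 minutes.
Total = 2 + 23/6 = 35/6 minutes.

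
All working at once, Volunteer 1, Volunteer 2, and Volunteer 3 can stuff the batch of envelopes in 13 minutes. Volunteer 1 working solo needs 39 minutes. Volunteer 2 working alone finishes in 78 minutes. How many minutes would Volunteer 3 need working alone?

26 minutes

Combined rate is 1/13 per minute.
Known contribution: 1/39 + 1/78 = (2 + 1)/78 = 3/78 = 1/26 per minute.
So Volunteer 3's rate is 1/13 − 1/26 = 1/26, meaning 26 minutes alone.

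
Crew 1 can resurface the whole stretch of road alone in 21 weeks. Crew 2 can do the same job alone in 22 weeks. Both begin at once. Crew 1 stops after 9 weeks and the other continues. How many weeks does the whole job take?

88/7 weeks

In the first 9 weeks the combined rate is 43/462, so 129/154 of the job is done, leaving 25/154.
After Crew 1 leaves the rate is 1/22 per week; the remaining 25/154 takes 25/7 weeks.
Total = 9 + 25/7 = 88/7 weeks.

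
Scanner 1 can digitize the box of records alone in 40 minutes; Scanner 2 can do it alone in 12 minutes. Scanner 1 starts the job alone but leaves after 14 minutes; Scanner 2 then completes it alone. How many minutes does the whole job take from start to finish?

109/5 minutes

In 14 minutes Scanner 1 does 14/40 = 7/20 of the job, leaving 13/20.
Scanner 2 works at 1/12 per minute, so finishing takes 13/20 ÷ 1/12 = 39/5 minutes.
Total time = 14 + 39/5 = 109/5 minutes.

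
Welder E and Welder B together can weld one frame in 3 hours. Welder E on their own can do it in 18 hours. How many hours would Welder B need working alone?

18/5 hours

Combined rate is 1/3 per hour.
Known contribution: 1/18 per hour.
So Welder B's rate is 1/3 − 1/18 = 5/18, meaning 18/5 hours alone.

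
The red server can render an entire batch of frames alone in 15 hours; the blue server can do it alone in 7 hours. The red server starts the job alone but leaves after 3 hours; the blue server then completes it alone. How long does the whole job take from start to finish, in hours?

In 3 hours the red server does 3/15 = 1/5 of the job, leaving 4/5.
The blue server works at 1/7 per hour, so finishing takes 4/5 ÷ 1/7 = 28/5 hours.
Total time = 3 + 28/5 = 43/5 hours.

43/5 hours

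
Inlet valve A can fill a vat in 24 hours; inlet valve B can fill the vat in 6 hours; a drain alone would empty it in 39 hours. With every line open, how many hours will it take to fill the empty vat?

104/19 hours

Net rate = 1/24 + 1/6 − 1/39 = (13 + 52 − 8)/312 = 57/312 = 19/104 per hour.
Filling time = 1 ÷ (19/104) = 104/19 hours.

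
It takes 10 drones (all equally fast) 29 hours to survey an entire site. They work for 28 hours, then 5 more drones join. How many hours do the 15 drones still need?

2/3 hours

One drone does 1/290 of the job per hour.
After 28 hours with 10 drones, 28/29 is done (1/29 left).
With 15 drones the rate is 15/290 = 3/58, so the rest takes 1/29 ÷ 3/58 = 2/3 hours.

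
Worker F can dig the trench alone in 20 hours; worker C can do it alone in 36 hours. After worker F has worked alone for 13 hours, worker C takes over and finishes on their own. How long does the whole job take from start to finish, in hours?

In 13 hours worker F does 13/20 of the job, leaving 7/20.
Worker C works at 1/36 per hour, so finishing takes 7/20 ÷ 1/36 = 63/5 hours.
Total time = 13 + 63/5 = 128/5 hours.

128/5 hours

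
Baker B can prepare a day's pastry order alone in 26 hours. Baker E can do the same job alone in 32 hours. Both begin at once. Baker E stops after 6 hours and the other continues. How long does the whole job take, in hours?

169/8 hours

In the first 6 hours the combined rate is 29/416, so 87/208 of the job is done, leaving 121/208.
After Baker E leaves the rate is 1/26 per hour; the remaining 121/208 takes 121/8 hours.
Total = 6 + 121/8 = 169/8 hours.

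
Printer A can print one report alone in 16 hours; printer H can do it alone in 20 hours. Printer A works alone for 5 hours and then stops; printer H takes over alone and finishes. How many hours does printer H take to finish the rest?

55/4 hours

In 5 hours printer A does 5/16 of the job, leaving 11/16.
Printer H works at 1/20 per hour, so finishing takes 11/16 ÷ 1/20 = 55/4 hours.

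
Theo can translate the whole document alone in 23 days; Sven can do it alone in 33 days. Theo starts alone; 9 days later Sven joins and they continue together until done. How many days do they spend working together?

In 9 days Theo does 9/23 of the job, leaving 14/23.
Theo and Sven together work at 56/759 per day, so finishing takes 14/23 ÷ 56/759 = 33/4 days.

33/4 days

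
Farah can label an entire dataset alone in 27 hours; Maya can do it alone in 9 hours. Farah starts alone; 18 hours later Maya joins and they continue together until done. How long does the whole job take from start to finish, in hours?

81/4 hours

In 18 hours Farah does 18/27 = 2/3 of the job, leaving 1/3.
Farah and Maya together work at 4/27 per hour, so finishing takes 1/3 ÷ 4/27 = 9/4 hours.
Total time = 18 + 9/4 = 81/4 hours.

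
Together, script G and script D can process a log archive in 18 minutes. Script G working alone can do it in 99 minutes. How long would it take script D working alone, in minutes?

22 minutes

Combined rate is 1/18 per minute.
Known contribution: 1/99 per minute.
So script D's rate is 1/18 − 1/99 = 1/22, meaning 22 minutes alone.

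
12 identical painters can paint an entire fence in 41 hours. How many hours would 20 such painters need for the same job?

123/5 hours

Total work is 12·41 = 492 painter-hours.
With 20 painters: 492/20 = 123/5 hours.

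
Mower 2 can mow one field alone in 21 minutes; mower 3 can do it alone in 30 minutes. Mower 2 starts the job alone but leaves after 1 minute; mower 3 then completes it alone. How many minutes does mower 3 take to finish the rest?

In 1 minute mower 2 does 1/21 of the job, leaving 20/21.
Mower 3 works at 1/30 per minute, so finishing takes 20/21 ÷ 1/30 = 200/7 minutes.

200/7 minutes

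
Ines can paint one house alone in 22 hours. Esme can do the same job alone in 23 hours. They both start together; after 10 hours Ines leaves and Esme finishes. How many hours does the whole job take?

138/11 hours

In the first 10 hours the combined rate is 45/506, so 225/253 of the job is done, leaving 28/253.
After Ines leaves the rate is 1/23 per hour; the remaining 28/253 takes 28/11 hours.
Total = 10 + 28/11 = 138/11 hours.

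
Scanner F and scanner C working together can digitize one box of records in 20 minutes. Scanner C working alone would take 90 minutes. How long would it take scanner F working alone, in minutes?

Combined rate is 1/20 per minute.
Known contribution: 1/90 per minute.
So scanner F's rate is 1/20 − 1/90 = 7/180, meaning 180/7 minutes alone.

180/7 minutes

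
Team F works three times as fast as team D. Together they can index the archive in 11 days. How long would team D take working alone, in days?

44 days

Let team D's rate be r; then team F's rate is 3r, so together (3 + 1)r = 4r = 1/11.
Thus r = 1/44 per day.
Team D alone: 44 days; team F alone: 44/3 days.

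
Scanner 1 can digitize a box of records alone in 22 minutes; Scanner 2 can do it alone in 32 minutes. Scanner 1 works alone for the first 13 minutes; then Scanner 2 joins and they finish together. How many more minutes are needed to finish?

16/3 minutes

In 13 minutes Scanner 1 does 13/22 of the job, leaving 9/22.
Scanner 1 and Scanner 2 together work at 27/352 per minute, so finishing takes 9/22 ÷ 27/352 = 16/3 minutes.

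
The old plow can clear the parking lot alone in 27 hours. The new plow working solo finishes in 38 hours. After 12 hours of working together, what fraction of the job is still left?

41/171

Combined rate: 1/27 + 1/38 = (38 + 27)/1026 = 65/1026 per hour.
In 12 hours they complete 12·65/1026 = 130/171 of the job.
So 41/171 remains.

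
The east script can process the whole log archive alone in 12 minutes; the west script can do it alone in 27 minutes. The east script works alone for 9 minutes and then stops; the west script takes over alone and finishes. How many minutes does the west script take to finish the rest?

27/4 minutes

In 9 minutes the east script does 9/12 = 3/4 of the job, leaving 1/4.
The west script works at 1/27 per minute, so finishing takes 1/4 ÷ 1/27 = 27/4 minutes.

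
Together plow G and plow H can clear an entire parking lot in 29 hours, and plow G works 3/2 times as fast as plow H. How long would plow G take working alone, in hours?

145/3 hours

Let plow H's rate be r; then plow G's rate is (3/2)r, so together (3/2 + 1)r = (5/2)r = 1/29.
Thus r = 2/145 per hour.
Plow H alone: 145/2 hours; plow G alone: 145/3 hours.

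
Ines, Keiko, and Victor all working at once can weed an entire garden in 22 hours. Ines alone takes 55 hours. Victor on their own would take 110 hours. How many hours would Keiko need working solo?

55 hours

Combined rate is 1/22 per hour.
Known contribution: 1/55 + 1/110 = (2 + 1)/110 = 3/110 per hour.
So Keiko's rate is 1/22 − 3/110 = 1/55, meaning 55 hours alone.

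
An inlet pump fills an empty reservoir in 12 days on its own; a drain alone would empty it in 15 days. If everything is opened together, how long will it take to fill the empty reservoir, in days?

Net rate = 1/12 − 1/15 = (5 − 4)/60 = 1/60 per day.
Filling time = 1 ÷ (1/60) = 60 days.

60 days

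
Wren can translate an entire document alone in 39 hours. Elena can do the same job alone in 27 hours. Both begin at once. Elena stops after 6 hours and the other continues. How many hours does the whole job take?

91/3 hours

In the first 6 hours the combined rate is 22/351, so 44/117 of the job is done, leaving 73/117.
After Elena leaves the rate is 1/39 per hour; the remaining 73/117 takes 73/3 hours.
Total = 6 + 73/3 = 91/3 hours.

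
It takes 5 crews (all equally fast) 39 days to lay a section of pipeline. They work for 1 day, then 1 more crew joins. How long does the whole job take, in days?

98/3 days

One crew does 1/195 of the job per day.
After 1 day with 5 crews, 1/39 is done (38/39 left).
With 6 crews the rate is 6/195 = 2/65, so the rest takes 38/39 ÷ 2/65 = 95/3 days.
Total = 1 + 95/3 = 98/3 days.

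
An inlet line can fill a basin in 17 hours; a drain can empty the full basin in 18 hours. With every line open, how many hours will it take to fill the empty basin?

Net rate = 1/17 − 1/18 = (18 − 17)/306 = 1/306 per hour.
Filling time = 1 ÷ (1/306) = 306 hours.

306 hours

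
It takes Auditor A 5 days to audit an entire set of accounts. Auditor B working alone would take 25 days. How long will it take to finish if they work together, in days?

Combined rate: 1/5 + 1/25 = (5 + 1)/25 = 6/25 per day.
Time = 1 ÷ (6/25) = 25/6 days.

25/6 days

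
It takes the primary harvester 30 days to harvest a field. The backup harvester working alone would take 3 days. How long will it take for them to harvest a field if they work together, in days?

Combined rate: 1/30 + 1/3 = (1 + 10)/30 = 11/30 per day.
Time = 1 ÷ (11/30) = 30/11 days.

30/11 days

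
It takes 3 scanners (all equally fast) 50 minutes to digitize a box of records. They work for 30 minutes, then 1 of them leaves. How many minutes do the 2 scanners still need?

30 minutes

One scanner does 1/150 of the job per minute.
After 30 minutes with 3 scanners, 3/5 is done (2/5 left).
With 2 scanners the rate is 2/150 = 1/75, so the rest takes 2/5 ÷ 1/75 = 30 minutes.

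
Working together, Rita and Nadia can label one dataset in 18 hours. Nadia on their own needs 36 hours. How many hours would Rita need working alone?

36 hours

Combined rate is 1/18 per hour.
Known contribution: 1/36 per hour.
So Rita's rate is 1/18 − 1/36 = 1/36, meaning 36 hours alone.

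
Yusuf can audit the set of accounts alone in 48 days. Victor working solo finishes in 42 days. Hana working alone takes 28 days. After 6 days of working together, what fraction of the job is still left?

Combined rate: 1/48 + 1/42 + 1/28 = (7 + 8 + 12)/336 = 27/336 = 9/112 per day.
In 6 days they complete 6·9/112 = 27/56 of the job.
So 29/56 remains.

29/56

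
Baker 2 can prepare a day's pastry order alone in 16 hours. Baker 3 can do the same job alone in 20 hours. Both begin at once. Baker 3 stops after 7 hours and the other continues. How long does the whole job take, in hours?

52/5 hours

In the first 7 hours the combined rate is 9/80, so 63/80 of the job is done, leaving 17/80.
After Baker 3 leaves the rate is 1/16 per hour; the remaining 17/80 takes 17/5 hours.
Total = 7 + 17/5 = 52/5 hours.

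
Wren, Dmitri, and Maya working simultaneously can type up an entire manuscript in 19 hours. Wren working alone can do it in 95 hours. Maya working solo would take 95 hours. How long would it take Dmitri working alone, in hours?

Combined rate is 1/19 per hour.
Known contribution: 1/95 + 1/95 = (1 + 1)/95 = 2/95 per hour.
So Dmitri's rate is 1/19 − 2/95 = 3/95, meaning 95/3 hours alone.

95/3 hours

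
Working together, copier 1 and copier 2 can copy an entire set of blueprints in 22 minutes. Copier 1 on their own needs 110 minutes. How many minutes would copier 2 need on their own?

Combined rate is 1/22 per minute.
Known contribution: 1/110 per minute.
So copier 2's rate is 1/22 − 1/110 = 2/55, meaning 55/2 minutes alone.

55/2 minutes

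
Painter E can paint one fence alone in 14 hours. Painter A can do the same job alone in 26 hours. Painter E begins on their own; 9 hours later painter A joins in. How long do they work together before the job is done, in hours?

In the first 9 hours painter E alone does 9/14 of the job, leaving 5/14.
Once everyone is working, combined rate: 1/14 + 1/26 = (13 + 7)/182 = 20/182 = 10/91 per hour.
Remaining 5/14 at 10/91 per hour takes 13/4 hours.

13/4 hours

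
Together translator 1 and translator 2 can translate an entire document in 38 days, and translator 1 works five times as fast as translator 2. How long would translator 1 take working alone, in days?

228/5 days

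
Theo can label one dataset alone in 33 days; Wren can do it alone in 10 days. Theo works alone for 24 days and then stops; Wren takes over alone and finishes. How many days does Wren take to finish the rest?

30/11 days

In 24 days Theo does 24/33 = 8/11 of the job, leaving 3/11.
Wren works at 1/10 per day, so finishing takes 3/11 ÷ 1/10 = 30/11 days.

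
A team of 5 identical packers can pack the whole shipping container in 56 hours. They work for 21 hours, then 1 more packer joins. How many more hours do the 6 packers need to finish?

One packer does 1/280 of the job per hour.
After 21 hours with 5 packers, 3/8 is done (5/8 left).
With 6 packers the rate is 6/280 = 3/140, so the rest takes 5/8 ÷ 3/140 = 175/6 hours.

175/6 hours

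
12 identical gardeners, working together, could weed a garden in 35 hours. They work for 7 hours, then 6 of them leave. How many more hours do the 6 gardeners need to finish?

56 hours

One gardener does 1/420 of the job per hour.
After 7 hours with 12 gardeners, 1/5 is done (4/5 left).
With 6 gardeners the rate is 6/420 = 1/70, so the rest takes 4/5 ÷ 1/70 = 56 hours.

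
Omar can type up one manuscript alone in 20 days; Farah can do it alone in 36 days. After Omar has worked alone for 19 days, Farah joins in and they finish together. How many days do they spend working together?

In 19 days Omar does 19/20 of the job, leaving 1/20.
Omar and Farah together work at 7/90 per day, so finishing takes 1/20 ÷ 7/90 = 9/14 days.

9/14 days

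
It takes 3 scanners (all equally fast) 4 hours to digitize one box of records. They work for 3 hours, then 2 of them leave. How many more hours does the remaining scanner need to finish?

3 hours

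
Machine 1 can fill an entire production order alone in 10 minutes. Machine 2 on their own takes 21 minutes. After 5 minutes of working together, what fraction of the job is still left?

11/42

Combined rate: 1/10 + 1/21 = (21 + 10)/210 = 31/210 per minute.
In 5 minutes they complete 5·31/210 = 31/42 of the job.
So 11/42 remains.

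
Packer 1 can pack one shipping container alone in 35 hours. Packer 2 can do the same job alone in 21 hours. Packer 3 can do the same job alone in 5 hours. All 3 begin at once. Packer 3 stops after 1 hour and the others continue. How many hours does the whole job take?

21/2 hours

In the first 1 hour the combined rate is 29/105, so 29/105 of the job is done, leaving 76/105.
After packer 3 leaves the rate is 8/105 per hour; the remaining 76/105 takes 19/2 hours.
Total = 1 + 19/2 = 21/2 hours.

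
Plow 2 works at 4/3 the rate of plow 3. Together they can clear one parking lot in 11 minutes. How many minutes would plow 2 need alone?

77/4 minutes

Let plow 3's rate be r; then plow 2's rate is (4/3)r, so together (4/3 + 1)r = (7/3)r = 1/11.
Thus r = 3/77 per minute.
Plow 3 alone: 77/3 minutes; plow 2 alone: 77/4 minutes.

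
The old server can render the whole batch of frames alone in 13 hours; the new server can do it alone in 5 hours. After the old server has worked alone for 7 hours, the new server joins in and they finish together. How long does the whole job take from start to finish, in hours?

In 7 hours the old server does 7/13 of the job, leaving 6/13.
The old server and the new server together work at 18/65 per hour, so finishing takes 6/13 ÷ 18/65 = 5/3 hours.
Total time = 7 + 5/3 = 26/3 hours.

26/3 hours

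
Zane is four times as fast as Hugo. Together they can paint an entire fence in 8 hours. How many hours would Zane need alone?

10 hours

Let Hugo's rate be r; then Zane's rate is 4r, so together (4 + 1)r = 5r = 1/8.
Thus r = 1/40 per hour.
Hugo alone: 40 hours; Zane alone: 10 hours.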